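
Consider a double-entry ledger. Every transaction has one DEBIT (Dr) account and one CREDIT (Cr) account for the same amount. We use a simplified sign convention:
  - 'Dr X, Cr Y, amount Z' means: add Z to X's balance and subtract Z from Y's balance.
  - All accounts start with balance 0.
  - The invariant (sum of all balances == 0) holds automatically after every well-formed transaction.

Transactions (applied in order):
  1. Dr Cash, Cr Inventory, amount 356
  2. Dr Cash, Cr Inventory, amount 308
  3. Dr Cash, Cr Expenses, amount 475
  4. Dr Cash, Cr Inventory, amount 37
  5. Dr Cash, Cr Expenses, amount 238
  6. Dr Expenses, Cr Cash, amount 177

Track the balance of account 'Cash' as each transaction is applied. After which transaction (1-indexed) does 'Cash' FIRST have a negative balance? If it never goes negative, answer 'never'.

Answer: never

Derivation:
After txn 1: Cash=356
After txn 2: Cash=664
After txn 3: Cash=1139
After txn 4: Cash=1176
After txn 5: Cash=1414
After txn 6: Cash=1237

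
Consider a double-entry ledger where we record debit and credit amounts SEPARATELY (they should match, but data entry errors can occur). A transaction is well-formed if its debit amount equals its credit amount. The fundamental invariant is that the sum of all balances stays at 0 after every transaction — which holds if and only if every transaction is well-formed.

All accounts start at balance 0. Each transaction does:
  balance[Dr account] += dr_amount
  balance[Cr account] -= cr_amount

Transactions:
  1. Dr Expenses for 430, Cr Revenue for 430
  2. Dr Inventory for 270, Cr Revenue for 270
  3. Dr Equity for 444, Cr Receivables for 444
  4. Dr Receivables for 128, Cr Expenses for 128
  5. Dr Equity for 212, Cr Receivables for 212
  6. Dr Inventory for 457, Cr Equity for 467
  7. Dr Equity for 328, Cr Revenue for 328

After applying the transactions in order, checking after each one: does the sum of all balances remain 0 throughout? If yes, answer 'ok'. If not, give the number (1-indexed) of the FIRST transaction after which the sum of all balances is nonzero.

Answer: 6

Derivation:
After txn 1: dr=430 cr=430 sum_balances=0
After txn 2: dr=270 cr=270 sum_balances=0
After txn 3: dr=444 cr=444 sum_balances=0
After txn 4: dr=128 cr=128 sum_balances=0
After txn 5: dr=212 cr=212 sum_balances=0
After txn 6: dr=457 cr=467 sum_balances=-10
After txn 7: dr=328 cr=328 sum_balances=-10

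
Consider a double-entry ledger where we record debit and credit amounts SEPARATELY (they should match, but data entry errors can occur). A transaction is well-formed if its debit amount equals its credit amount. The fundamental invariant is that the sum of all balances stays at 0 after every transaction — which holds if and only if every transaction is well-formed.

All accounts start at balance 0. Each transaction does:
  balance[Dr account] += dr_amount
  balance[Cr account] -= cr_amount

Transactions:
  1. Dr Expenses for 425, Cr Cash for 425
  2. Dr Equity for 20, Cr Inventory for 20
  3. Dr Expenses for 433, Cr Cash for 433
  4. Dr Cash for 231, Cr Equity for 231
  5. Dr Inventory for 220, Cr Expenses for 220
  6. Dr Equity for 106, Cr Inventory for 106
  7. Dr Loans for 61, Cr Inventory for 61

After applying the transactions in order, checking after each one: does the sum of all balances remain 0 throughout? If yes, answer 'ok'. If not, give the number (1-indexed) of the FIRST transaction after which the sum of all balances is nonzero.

Answer: ok

Derivation:
After txn 1: dr=425 cr=425 sum_balances=0
After txn 2: dr=20 cr=20 sum_balances=0
After txn 3: dr=433 cr=433 sum_balances=0
After txn 4: dr=231 cr=231 sum_balances=0
After txn 5: dr=220 cr=220 sum_balances=0
After txn 6: dr=106 cr=106 sum_balances=0
After txn 7: dr=61 cr=61 sum_balances=0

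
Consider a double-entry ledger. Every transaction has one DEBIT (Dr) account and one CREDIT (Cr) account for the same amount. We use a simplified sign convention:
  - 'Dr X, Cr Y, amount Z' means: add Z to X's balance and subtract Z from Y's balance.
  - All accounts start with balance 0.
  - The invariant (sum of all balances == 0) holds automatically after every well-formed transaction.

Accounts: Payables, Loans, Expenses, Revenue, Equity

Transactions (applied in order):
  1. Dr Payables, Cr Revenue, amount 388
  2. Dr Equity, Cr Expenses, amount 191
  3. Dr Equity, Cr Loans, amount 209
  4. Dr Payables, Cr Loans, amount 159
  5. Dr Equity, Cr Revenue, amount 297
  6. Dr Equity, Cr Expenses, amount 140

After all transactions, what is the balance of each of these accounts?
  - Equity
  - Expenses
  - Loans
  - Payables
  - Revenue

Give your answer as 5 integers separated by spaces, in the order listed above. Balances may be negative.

After txn 1 (Dr Payables, Cr Revenue, amount 388): Payables=388 Revenue=-388
After txn 2 (Dr Equity, Cr Expenses, amount 191): Equity=191 Expenses=-191 Payables=388 Revenue=-388
After txn 3 (Dr Equity, Cr Loans, amount 209): Equity=400 Expenses=-191 Loans=-209 Payables=388 Revenue=-388
After txn 4 (Dr Payables, Cr Loans, amount 159): Equity=400 Expenses=-191 Loans=-368 Payables=547 Revenue=-388
After txn 5 (Dr Equity, Cr Revenue, amount 297): Equity=697 Expenses=-191 Loans=-368 Payables=547 Revenue=-685
After txn 6 (Dr Equity, Cr Expenses, amount 140): Equity=837 Expenses=-331 Loans=-368 Payables=547 Revenue=-685

Answer: 837 -331 -368 547 -685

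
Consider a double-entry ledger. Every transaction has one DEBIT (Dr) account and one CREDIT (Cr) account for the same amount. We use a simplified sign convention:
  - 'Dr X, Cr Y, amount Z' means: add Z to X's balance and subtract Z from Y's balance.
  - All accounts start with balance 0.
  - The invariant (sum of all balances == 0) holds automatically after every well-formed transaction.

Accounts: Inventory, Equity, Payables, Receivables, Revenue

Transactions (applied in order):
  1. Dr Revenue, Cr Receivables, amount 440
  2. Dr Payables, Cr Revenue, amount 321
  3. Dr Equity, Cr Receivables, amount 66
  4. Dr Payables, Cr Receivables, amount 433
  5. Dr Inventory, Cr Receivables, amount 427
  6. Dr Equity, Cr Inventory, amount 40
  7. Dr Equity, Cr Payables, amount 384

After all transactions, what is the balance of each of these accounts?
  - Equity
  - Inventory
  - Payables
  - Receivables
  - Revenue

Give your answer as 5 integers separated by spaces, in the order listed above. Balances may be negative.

Answer: 490 387 370 -1366 119

Derivation:
After txn 1 (Dr Revenue, Cr Receivables, amount 440): Receivables=-440 Revenue=440
After txn 2 (Dr Payables, Cr Revenue, amount 321): Payables=321 Receivables=-440 Revenue=119
After txn 3 (Dr Equity, Cr Receivables, amount 66): Equity=66 Payables=321 Receivables=-506 Revenue=119
After txn 4 (Dr Payables, Cr Receivables, amount 433): Equity=66 Payables=754 Receivables=-939 Revenue=119
After txn 5 (Dr Inventory, Cr Receivables, amount 427): Equity=66 Inventory=427 Payables=754 Receivables=-1366 Revenue=119
After txn 6 (Dr Equity, Cr Inventory, amount 40): Equity=106 Inventory=387 Payables=754 Receivables=-1366 Revenue=119
After txn 7 (Dr Equity, Cr Payables, amount 384): Equity=490 Inventory=387 Payables=370 Receivables=-1366 Revenue=119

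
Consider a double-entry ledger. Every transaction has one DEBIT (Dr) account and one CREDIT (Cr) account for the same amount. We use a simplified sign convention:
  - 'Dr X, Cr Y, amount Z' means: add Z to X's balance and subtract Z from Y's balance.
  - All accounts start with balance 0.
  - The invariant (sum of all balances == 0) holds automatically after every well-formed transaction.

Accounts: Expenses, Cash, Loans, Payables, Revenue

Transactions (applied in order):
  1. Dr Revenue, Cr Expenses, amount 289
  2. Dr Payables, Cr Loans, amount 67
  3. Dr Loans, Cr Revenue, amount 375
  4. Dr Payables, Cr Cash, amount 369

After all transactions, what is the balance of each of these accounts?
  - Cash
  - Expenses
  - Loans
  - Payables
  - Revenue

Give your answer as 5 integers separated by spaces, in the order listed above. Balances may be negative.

Answer: -369 -289 308 436 -86

Derivation:
After txn 1 (Dr Revenue, Cr Expenses, amount 289): Expenses=-289 Revenue=289
After txn 2 (Dr Payables, Cr Loans, amount 67): Expenses=-289 Loans=-67 Payables=67 Revenue=289
After txn 3 (Dr Loans, Cr Revenue, amount 375): Expenses=-289 Loans=308 Payables=67 Revenue=-86
After txn 4 (Dr Payables, Cr Cash, amount 369): Cash=-369 Expenses=-289 Loans=308 Payables=436 Revenue=-86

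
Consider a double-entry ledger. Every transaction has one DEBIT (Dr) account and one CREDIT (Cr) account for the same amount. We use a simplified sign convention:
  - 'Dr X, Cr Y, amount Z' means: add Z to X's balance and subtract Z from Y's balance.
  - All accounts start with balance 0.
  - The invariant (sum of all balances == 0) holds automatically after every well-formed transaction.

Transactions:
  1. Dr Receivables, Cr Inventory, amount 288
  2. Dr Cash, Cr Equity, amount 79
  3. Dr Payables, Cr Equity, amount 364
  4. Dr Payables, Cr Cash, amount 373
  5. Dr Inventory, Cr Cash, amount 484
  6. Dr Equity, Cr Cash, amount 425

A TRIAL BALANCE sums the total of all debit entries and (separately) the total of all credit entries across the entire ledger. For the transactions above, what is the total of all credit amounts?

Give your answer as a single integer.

Answer: 2013

Derivation:
Txn 1: credit+=288
Txn 2: credit+=79
Txn 3: credit+=364
Txn 4: credit+=373
Txn 5: credit+=484
Txn 6: credit+=425
Total credits = 2013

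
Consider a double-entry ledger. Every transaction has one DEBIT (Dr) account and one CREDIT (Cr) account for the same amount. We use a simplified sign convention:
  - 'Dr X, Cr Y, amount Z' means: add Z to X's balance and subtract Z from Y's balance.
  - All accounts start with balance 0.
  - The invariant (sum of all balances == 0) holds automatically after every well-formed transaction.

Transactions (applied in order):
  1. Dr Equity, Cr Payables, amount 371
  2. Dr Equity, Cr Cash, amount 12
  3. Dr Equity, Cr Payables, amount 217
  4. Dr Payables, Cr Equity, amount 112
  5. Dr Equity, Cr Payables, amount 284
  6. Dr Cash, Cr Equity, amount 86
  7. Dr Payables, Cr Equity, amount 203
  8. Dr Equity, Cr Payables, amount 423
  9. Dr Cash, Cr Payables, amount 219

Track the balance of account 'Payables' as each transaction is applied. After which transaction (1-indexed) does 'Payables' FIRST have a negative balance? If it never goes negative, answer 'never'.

Answer: 1

Derivation:
After txn 1: Payables=-371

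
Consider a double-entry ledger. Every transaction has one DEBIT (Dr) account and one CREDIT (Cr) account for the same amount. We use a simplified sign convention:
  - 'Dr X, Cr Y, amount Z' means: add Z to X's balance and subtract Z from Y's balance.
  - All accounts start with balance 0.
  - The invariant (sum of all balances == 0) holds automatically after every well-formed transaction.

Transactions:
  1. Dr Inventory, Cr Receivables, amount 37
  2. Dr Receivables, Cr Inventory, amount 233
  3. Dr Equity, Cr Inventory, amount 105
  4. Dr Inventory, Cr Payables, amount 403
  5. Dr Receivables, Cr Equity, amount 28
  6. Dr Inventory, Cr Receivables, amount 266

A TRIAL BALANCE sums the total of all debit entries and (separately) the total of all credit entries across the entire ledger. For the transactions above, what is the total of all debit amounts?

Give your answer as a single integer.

Txn 1: debit+=37
Txn 2: debit+=233
Txn 3: debit+=105
Txn 4: debit+=403
Txn 5: debit+=28
Txn 6: debit+=266
Total debits = 1072

Answer: 1072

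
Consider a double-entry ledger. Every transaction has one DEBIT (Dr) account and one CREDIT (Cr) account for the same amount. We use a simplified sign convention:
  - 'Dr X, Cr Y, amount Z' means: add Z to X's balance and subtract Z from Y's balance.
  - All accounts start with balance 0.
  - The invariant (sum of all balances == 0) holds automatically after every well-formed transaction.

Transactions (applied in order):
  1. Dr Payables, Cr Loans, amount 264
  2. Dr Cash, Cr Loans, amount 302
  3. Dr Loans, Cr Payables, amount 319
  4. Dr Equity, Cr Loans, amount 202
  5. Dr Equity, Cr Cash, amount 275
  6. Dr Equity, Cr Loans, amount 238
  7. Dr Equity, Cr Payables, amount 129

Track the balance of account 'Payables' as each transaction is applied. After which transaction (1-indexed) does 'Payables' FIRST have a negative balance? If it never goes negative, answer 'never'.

Answer: 3

Derivation:
After txn 1: Payables=264
After txn 2: Payables=264
After txn 3: Payables=-55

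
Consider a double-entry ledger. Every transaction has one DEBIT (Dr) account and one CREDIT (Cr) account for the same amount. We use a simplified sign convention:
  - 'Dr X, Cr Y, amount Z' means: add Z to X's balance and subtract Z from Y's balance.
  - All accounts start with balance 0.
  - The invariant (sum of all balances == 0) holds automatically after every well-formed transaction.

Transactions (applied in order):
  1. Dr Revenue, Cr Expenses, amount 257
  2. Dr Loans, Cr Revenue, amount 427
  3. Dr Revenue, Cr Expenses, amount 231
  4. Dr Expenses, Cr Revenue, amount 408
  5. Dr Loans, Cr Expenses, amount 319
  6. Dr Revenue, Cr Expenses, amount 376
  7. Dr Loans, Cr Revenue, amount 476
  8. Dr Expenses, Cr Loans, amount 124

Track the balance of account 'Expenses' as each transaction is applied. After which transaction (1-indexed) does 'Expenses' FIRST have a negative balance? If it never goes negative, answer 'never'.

Answer: 1

Derivation:
After txn 1: Expenses=-257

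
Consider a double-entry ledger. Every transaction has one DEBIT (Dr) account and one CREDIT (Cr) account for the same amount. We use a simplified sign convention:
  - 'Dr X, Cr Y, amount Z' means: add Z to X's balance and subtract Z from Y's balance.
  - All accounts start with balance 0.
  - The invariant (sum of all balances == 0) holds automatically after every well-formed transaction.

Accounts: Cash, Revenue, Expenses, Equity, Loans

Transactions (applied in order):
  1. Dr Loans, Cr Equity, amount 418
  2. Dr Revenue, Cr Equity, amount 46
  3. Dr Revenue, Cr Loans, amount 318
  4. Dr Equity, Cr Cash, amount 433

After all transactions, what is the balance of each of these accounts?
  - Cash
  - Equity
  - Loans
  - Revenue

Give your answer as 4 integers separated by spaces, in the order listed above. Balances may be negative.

After txn 1 (Dr Loans, Cr Equity, amount 418): Equity=-418 Loans=418
After txn 2 (Dr Revenue, Cr Equity, amount 46): Equity=-464 Loans=418 Revenue=46
After txn 3 (Dr Revenue, Cr Loans, amount 318): Equity=-464 Loans=100 Revenue=364
After txn 4 (Dr Equity, Cr Cash, amount 433): Cash=-433 Equity=-31 Loans=100 Revenue=364

Answer: -433 -31 100 364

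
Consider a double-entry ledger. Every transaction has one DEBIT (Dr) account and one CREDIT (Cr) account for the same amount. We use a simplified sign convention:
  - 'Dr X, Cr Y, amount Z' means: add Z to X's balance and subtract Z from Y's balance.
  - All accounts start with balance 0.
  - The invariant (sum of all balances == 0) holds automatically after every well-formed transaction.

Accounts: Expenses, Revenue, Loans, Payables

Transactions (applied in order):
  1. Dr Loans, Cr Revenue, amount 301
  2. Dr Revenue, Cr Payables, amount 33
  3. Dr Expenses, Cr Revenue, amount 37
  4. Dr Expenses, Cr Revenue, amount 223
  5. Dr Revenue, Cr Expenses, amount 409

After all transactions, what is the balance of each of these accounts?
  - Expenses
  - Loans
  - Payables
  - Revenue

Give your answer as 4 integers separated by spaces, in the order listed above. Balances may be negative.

After txn 1 (Dr Loans, Cr Revenue, amount 301): Loans=301 Revenue=-301
After txn 2 (Dr Revenue, Cr Payables, amount 33): Loans=301 Payables=-33 Revenue=-268
After txn 3 (Dr Expenses, Cr Revenue, amount 37): Expenses=37 Loans=301 Payables=-33 Revenue=-305
After txn 4 (Dr Expenses, Cr Revenue, amount 223): Expenses=260 Loans=301 Payables=-33 Revenue=-528
After txn 5 (Dr Revenue, Cr Expenses, amount 409): Expenses=-149 Loans=301 Payables=-33 Revenue=-119

Answer: -149 301 -33 -119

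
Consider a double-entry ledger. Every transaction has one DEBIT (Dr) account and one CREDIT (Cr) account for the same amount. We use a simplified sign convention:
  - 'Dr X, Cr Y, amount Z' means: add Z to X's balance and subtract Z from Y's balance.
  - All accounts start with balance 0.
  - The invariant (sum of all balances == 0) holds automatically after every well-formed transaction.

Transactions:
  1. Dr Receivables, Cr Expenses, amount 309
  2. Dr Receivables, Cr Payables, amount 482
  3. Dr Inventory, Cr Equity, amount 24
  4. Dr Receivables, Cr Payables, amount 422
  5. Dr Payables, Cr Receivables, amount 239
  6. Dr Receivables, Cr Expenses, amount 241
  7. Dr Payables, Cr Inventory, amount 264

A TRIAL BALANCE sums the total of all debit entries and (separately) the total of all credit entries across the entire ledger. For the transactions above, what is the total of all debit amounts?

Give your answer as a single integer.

Answer: 1981

Derivation:
Txn 1: debit+=309
Txn 2: debit+=482
Txn 3: debit+=24
Txn 4: debit+=422
Txn 5: debit+=239
Txn 6: debit+=241
Txn 7: debit+=264
Total debits = 1981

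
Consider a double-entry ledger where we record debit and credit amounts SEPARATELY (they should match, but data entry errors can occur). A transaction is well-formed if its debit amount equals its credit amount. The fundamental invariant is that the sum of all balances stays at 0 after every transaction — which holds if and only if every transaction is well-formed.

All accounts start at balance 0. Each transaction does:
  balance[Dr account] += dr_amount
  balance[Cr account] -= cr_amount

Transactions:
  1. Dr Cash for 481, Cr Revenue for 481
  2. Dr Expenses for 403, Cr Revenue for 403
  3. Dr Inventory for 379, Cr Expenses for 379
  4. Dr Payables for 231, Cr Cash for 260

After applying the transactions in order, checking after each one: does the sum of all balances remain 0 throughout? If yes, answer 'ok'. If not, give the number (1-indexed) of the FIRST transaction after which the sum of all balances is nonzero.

Answer: 4

Derivation:
After txn 1: dr=481 cr=481 sum_balances=0
After txn 2: dr=403 cr=403 sum_balances=0
After txn 3: dr=379 cr=379 sum_balances=0
After txn 4: dr=231 cr=260 sum_balances=-29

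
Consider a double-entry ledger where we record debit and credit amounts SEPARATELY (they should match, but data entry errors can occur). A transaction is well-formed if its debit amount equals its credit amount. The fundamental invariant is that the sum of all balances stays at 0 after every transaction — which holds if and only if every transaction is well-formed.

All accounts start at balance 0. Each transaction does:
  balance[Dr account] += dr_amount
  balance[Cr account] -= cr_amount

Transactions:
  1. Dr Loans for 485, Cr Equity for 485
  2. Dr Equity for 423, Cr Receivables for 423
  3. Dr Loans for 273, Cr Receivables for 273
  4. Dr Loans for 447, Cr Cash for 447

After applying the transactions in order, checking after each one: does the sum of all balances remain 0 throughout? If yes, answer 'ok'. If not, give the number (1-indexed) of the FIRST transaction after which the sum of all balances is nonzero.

After txn 1: dr=485 cr=485 sum_balances=0
After txn 2: dr=423 cr=423 sum_balances=0
After txn 3: dr=273 cr=273 sum_balances=0
After txn 4: dr=447 cr=447 sum_balances=0

Answer: ok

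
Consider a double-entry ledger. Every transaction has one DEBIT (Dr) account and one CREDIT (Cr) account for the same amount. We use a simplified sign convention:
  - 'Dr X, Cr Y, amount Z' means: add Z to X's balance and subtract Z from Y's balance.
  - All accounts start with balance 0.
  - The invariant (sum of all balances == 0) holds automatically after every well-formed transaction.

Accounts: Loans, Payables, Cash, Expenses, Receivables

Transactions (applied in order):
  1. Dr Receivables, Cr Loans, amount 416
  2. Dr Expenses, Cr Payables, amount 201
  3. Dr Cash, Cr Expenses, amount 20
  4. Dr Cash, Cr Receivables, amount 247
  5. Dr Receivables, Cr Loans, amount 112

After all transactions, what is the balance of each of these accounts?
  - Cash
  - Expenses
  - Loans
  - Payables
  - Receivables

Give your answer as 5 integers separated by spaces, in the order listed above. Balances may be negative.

After txn 1 (Dr Receivables, Cr Loans, amount 416): Loans=-416 Receivables=416
After txn 2 (Dr Expenses, Cr Payables, amount 201): Expenses=201 Loans=-416 Payables=-201 Receivables=416
After txn 3 (Dr Cash, Cr Expenses, amount 20): Cash=20 Expenses=181 Loans=-416 Payables=-201 Receivables=416
After txn 4 (Dr Cash, Cr Receivables, amount 247): Cash=267 Expenses=181 Loans=-416 Payables=-201 Receivables=169
After txn 5 (Dr Receivables, Cr Loans, amount 112): Cash=267 Expenses=181 Loans=-528 Payables=-201 Receivables=281

Answer: 267 181 -528 -201 281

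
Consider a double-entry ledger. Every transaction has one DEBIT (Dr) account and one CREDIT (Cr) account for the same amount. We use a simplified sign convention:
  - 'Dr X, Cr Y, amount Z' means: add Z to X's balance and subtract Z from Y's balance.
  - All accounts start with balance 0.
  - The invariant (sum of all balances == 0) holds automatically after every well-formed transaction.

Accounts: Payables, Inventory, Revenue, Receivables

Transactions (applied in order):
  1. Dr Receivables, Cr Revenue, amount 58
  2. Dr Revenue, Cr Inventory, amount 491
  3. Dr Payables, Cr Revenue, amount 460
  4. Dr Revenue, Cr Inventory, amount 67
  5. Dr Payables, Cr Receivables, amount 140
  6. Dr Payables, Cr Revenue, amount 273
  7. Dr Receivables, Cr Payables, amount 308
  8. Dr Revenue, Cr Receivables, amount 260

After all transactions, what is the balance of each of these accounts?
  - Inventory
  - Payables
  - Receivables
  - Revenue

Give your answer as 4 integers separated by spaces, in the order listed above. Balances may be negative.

After txn 1 (Dr Receivables, Cr Revenue, amount 58): Receivables=58 Revenue=-58
After txn 2 (Dr Revenue, Cr Inventory, amount 491): Inventory=-491 Receivables=58 Revenue=433
After txn 3 (Dr Payables, Cr Revenue, amount 460): Inventory=-491 Payables=460 Receivables=58 Revenue=-27
After txn 4 (Dr Revenue, Cr Inventory, amount 67): Inventory=-558 Payables=460 Receivables=58 Revenue=40
After txn 5 (Dr Payables, Cr Receivables, amount 140): Inventory=-558 Payables=600 Receivables=-82 Revenue=40
After txn 6 (Dr Payables, Cr Revenue, amount 273): Inventory=-558 Payables=873 Receivables=-82 Revenue=-233
After txn 7 (Dr Receivables, Cr Payables, amount 308): Inventory=-558 Payables=565 Receivables=226 Revenue=-233
After txn 8 (Dr Revenue, Cr Receivables, amount 260): Inventory=-558 Payables=565 Receivables=-34 Revenue=27

Answer: -558 565 -34 27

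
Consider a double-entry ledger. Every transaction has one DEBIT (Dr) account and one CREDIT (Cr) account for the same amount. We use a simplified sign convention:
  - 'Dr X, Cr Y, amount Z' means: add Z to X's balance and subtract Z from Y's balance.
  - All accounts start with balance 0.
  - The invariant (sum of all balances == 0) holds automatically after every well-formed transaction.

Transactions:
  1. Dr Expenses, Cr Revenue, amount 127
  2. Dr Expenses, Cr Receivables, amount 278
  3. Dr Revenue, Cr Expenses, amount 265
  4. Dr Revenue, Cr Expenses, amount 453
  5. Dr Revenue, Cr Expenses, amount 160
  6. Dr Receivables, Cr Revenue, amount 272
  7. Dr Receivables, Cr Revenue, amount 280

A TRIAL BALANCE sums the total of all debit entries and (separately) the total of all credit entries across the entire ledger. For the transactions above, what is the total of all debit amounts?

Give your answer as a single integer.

Answer: 1835

Derivation:
Txn 1: debit+=127
Txn 2: debit+=278
Txn 3: debit+=265
Txn 4: debit+=453
Txn 5: debit+=160
Txn 6: debit+=272
Txn 7: debit+=280
Total debits = 1835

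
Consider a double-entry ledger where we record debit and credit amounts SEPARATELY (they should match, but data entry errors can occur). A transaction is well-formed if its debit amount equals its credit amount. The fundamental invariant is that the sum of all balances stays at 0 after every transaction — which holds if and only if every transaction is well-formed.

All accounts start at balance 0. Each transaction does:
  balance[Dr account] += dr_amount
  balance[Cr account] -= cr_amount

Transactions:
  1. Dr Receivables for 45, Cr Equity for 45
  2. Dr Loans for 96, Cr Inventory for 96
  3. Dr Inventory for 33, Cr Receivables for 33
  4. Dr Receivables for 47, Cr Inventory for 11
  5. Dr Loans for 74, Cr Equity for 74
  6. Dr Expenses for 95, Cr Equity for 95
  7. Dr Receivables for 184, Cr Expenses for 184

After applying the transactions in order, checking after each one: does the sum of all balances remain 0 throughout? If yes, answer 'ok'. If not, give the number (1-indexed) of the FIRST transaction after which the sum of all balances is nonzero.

Answer: 4

Derivation:
After txn 1: dr=45 cr=45 sum_balances=0
After txn 2: dr=96 cr=96 sum_balances=0
After txn 3: dr=33 cr=33 sum_balances=0
After txn 4: dr=47 cr=11 sum_balances=36
After txn 5: dr=74 cr=74 sum_balances=36
After txn 6: dr=95 cr=95 sum_balances=36
After txn 7: dr=184 cr=184 sum_balances=36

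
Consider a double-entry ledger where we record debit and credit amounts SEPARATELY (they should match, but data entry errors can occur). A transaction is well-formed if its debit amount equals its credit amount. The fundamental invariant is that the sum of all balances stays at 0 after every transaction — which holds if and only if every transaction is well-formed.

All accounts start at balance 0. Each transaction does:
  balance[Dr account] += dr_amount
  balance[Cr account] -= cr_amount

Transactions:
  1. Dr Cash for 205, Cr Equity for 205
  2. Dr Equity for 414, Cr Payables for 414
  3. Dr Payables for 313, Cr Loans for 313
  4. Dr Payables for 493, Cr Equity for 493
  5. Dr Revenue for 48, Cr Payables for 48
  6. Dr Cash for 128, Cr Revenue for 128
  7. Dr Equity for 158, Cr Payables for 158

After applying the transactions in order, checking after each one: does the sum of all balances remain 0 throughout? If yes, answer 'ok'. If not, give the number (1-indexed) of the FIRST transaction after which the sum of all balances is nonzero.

Answer: ok

Derivation:
After txn 1: dr=205 cr=205 sum_balances=0
After txn 2: dr=414 cr=414 sum_balances=0
After txn 3: dr=313 cr=313 sum_balances=0
After txn 4: dr=493 cr=493 sum_balances=0
After txn 5: dr=48 cr=48 sum_balances=0
After txn 6: dr=128 cr=128 sum_balances=0
After txn 7: dr=158 cr=158 sum_balances=0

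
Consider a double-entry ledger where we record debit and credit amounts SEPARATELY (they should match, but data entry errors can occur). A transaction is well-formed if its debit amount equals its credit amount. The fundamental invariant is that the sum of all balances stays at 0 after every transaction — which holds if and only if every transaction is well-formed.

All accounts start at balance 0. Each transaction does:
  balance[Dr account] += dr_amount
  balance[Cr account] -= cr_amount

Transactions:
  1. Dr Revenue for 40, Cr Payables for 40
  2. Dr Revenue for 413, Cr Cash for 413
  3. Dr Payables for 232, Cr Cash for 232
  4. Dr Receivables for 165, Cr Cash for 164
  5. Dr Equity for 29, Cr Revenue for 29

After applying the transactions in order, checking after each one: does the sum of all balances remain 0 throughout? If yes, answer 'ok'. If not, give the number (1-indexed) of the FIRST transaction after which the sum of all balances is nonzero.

After txn 1: dr=40 cr=40 sum_balances=0
After txn 2: dr=413 cr=413 sum_balances=0
After txn 3: dr=232 cr=232 sum_balances=0
After txn 4: dr=165 cr=164 sum_balances=1
After txn 5: dr=29 cr=29 sum_balances=1

Answer: 4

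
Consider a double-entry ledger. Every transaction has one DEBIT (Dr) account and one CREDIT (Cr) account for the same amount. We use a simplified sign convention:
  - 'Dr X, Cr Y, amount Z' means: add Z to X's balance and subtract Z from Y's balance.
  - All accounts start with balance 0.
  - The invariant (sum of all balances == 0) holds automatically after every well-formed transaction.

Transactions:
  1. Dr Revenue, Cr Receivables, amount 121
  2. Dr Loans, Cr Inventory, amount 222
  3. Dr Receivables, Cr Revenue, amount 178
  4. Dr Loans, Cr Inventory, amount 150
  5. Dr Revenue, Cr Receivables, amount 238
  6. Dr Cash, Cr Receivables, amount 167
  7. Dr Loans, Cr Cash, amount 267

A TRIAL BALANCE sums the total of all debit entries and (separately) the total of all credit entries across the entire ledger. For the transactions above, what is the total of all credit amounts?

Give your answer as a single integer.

Txn 1: credit+=121
Txn 2: credit+=222
Txn 3: credit+=178
Txn 4: credit+=150
Txn 5: credit+=238
Txn 6: credit+=167
Txn 7: credit+=267
Total credits = 1343

Answer: 1343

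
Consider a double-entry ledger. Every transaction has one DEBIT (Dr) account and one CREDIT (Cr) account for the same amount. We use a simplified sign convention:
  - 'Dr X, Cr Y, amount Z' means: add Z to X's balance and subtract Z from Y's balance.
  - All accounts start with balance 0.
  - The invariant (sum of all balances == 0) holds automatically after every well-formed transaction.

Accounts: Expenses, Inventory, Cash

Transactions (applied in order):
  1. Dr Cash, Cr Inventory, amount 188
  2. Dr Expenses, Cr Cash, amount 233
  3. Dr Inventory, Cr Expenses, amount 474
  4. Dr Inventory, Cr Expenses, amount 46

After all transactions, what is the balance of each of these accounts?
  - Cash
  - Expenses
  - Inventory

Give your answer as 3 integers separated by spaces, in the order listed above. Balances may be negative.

Answer: -45 -287 332

Derivation:
After txn 1 (Dr Cash, Cr Inventory, amount 188): Cash=188 Inventory=-188
After txn 2 (Dr Expenses, Cr Cash, amount 233): Cash=-45 Expenses=233 Inventory=-188
After txn 3 (Dr Inventory, Cr Expenses, amount 474): Cash=-45 Expenses=-241 Inventory=286
After txn 4 (Dr Inventory, Cr Expenses, amount 46): Cash=-45 Expenses=-287 Inventory=332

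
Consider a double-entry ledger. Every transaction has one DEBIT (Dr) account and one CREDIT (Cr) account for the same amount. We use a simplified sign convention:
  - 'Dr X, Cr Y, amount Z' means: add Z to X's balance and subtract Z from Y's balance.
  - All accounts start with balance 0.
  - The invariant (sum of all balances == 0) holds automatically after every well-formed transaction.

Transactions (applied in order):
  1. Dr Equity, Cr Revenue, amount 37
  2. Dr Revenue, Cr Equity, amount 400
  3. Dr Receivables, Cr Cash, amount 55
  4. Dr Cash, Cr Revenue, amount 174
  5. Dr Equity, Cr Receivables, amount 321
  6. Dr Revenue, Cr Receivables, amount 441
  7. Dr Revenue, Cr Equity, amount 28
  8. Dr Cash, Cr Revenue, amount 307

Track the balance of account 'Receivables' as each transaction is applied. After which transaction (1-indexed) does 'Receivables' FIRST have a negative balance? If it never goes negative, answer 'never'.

After txn 1: Receivables=0
After txn 2: Receivables=0
After txn 3: Receivables=55
After txn 4: Receivables=55
After txn 5: Receivables=-266

Answer: 5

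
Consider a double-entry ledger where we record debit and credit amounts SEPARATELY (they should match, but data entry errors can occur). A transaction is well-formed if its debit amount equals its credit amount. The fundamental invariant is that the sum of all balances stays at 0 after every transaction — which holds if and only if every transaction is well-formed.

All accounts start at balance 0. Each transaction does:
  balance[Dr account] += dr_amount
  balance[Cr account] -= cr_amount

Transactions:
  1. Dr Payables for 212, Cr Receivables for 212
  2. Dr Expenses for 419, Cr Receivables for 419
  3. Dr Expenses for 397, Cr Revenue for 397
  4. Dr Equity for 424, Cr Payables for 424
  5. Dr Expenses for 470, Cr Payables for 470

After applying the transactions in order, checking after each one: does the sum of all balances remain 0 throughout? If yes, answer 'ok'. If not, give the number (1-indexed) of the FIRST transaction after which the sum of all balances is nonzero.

Answer: ok

Derivation:
After txn 1: dr=212 cr=212 sum_balances=0
After txn 2: dr=419 cr=419 sum_balances=0
After txn 3: dr=397 cr=397 sum_balances=0
After txn 4: dr=424 cr=424 sum_balances=0
After txn 5: dr=470 cr=470 sum_balances=0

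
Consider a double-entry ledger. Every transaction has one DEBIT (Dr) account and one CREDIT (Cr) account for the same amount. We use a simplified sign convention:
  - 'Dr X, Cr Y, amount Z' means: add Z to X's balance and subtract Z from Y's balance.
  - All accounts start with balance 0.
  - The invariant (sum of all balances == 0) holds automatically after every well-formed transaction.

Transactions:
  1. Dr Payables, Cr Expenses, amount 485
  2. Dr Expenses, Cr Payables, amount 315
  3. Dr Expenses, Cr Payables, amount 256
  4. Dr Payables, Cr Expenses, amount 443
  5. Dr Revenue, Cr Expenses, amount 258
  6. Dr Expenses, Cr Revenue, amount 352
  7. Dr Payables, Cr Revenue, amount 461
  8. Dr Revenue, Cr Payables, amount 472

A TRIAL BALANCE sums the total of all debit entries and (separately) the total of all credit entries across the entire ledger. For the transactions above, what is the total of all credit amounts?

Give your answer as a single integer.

Answer: 3042

Derivation:
Txn 1: credit+=485
Txn 2: credit+=315
Txn 3: credit+=256
Txn 4: credit+=443
Txn 5: credit+=258
Txn 6: credit+=352
Txn 7: credit+=461
Txn 8: credit+=472
Total credits = 3042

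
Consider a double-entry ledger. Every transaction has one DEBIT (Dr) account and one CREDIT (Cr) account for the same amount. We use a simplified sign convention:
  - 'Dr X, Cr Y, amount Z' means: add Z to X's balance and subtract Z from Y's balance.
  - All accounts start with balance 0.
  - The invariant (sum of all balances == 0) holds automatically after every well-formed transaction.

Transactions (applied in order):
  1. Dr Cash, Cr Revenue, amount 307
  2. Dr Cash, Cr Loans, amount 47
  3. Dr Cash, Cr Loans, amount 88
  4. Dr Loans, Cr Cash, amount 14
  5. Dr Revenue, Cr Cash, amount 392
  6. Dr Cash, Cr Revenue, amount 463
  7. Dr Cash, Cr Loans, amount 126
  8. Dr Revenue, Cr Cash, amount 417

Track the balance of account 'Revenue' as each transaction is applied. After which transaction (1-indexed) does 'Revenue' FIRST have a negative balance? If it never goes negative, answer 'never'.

Answer: 1

Derivation:
After txn 1: Revenue=-307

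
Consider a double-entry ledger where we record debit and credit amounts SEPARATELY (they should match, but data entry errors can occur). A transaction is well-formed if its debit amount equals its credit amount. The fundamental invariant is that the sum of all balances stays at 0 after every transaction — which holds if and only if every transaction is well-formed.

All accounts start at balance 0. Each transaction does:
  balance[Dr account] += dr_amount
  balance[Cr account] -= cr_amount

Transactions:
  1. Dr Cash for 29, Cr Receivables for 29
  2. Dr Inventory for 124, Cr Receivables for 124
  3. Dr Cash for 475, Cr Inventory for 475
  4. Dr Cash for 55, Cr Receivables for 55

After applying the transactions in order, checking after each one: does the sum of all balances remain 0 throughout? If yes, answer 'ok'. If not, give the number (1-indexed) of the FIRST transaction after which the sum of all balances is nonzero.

After txn 1: dr=29 cr=29 sum_balances=0
After txn 2: dr=124 cr=124 sum_balances=0
After txn 3: dr=475 cr=475 sum_balances=0
After txn 4: dr=55 cr=55 sum_balances=0

Answer: ok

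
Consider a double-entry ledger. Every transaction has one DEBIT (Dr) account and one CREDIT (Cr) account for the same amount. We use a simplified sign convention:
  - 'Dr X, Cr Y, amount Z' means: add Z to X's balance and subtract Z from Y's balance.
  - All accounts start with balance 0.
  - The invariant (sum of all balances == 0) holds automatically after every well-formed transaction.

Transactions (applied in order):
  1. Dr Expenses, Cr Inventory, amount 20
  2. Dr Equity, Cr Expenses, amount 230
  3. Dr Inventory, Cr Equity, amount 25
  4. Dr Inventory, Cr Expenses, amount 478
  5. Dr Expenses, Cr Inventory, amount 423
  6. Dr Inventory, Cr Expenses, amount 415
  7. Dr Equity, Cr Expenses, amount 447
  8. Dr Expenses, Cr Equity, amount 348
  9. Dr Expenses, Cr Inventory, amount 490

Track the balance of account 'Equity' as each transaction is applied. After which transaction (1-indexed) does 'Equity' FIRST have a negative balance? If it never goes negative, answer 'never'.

Answer: never

Derivation:
After txn 1: Equity=0
After txn 2: Equity=230
After txn 3: Equity=205
After txn 4: Equity=205
After txn 5: Equity=205
After txn 6: Equity=205
After txn 7: Equity=652
After txn 8: Equity=304
After txn 9: Equity=304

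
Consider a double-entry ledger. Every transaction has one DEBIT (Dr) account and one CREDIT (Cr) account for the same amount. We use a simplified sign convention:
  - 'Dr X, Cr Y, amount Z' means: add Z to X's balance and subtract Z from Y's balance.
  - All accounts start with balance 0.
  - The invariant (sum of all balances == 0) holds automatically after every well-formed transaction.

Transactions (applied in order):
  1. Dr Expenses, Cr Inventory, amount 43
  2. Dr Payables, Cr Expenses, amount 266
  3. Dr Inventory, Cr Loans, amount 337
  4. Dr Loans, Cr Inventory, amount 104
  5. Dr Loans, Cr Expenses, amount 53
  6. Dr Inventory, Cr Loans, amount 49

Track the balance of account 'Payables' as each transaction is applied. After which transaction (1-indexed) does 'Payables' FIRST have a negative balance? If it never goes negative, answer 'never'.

Answer: never

Derivation:
After txn 1: Payables=0
After txn 2: Payables=266
After txn 3: Payables=266
After txn 4: Payables=266
After txn 5: Payables=266
After txn 6: Payables=266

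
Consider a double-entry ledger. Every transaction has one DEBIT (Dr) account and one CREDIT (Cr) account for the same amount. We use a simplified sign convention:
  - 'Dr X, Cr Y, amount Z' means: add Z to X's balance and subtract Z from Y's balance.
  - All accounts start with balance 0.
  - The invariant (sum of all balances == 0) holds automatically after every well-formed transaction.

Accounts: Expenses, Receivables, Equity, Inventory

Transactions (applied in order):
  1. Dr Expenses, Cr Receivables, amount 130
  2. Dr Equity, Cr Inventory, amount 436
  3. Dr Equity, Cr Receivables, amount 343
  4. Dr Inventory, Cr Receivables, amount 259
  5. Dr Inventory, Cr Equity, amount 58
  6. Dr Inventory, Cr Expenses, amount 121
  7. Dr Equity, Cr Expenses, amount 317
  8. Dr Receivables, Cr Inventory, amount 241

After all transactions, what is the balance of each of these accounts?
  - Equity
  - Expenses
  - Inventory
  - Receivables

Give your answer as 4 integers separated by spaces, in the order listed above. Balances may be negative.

Answer: 1038 -308 -239 -491

Derivation:
After txn 1 (Dr Expenses, Cr Receivables, amount 130): Expenses=130 Receivables=-130
After txn 2 (Dr Equity, Cr Inventory, amount 436): Equity=436 Expenses=130 Inventory=-436 Receivables=-130
After txn 3 (Dr Equity, Cr Receivables, amount 343): Equity=779 Expenses=130 Inventory=-436 Receivables=-473
After txn 4 (Dr Inventory, Cr Receivables, amount 259): Equity=779 Expenses=130 Inventory=-177 Receivables=-732
After txn 5 (Dr Inventory, Cr Equity, amount 58): Equity=721 Expenses=130 Inventory=-119 Receivables=-732
After txn 6 (Dr Inventory, Cr Expenses, amount 121): Equity=721 Expenses=9 Inventory=2 Receivables=-732
After txn 7 (Dr Equity, Cr Expenses, amount 317): Equity=1038 Expenses=-308 Inventory=2 Receivables=-732
After txn 8 (Dr Receivables, Cr Inventory, amount 241): Equity=1038 Expenses=-308 Inventory=-239 Receivables=-491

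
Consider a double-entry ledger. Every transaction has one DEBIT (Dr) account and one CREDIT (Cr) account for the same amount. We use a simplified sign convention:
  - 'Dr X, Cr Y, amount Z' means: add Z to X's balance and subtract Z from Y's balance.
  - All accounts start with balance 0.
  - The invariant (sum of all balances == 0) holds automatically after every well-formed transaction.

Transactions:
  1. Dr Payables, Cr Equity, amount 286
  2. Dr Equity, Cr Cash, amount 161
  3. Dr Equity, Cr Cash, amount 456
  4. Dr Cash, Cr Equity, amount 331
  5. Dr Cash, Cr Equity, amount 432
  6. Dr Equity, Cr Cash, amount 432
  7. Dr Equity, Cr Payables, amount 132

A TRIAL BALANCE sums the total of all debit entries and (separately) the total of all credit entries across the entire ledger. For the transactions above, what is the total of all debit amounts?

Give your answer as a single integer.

Txn 1: debit+=286
Txn 2: debit+=161
Txn 3: debit+=456
Txn 4: debit+=331
Txn 5: debit+=432
Txn 6: debit+=432
Txn 7: debit+=132
Total debits = 2230

Answer: 2230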